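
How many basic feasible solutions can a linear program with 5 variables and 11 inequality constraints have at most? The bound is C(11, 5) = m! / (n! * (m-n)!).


Each vertex corresponds to some choice of n active constraints out of m, so the number of vertices is at most C(m, n) = m! / (n!(m-n)!).
m = 11, n = 5
Numerator: 11 * 10 * 9 * 8 * 7
Denominator: 5! = 120
C(11, 5) = 462


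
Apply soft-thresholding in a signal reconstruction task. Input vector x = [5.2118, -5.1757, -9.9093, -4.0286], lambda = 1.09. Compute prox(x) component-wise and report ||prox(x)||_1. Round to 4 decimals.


Soft-thresholding with lambda = 1.09:
prox(5.2118) = sign(5.2118)*max(|5.2118| - 1.09, 0) = 4.1218
prox(-5.1757) = sign(-5.1757)*max(|-5.1757| - 1.09, 0) = -4.0857
prox(-9.9093) = sign(-9.9093)*max(|-9.9093| - 1.09, 0) = -8.8193
prox(-4.0286) = sign(-4.0286)*max(|-4.0286| - 1.09, 0) = -2.9386
prox(x) = [4.1218, -4.0857, -8.8193, -2.9386]
||prox(x)||_1 = 4.1218 + 4.0857 + 8.8193 + 2.9386 = 19.9654


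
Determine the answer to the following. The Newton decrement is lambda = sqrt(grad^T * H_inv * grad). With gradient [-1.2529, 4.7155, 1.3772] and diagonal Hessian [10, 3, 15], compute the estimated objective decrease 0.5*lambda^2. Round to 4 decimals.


Step 1: H is diagonal, so H^(-1) * g = [-0.1253, 1.5718, 0.0918].
Step 2: g^T H^(-1) g = sum_i g_i^2 / H_ii
  = (-1.2529)^2/10 + (4.7155)^2/3 + (1.3772)^2/15
  = 0.157 + 7.412 + 0.1264 = 7.6954
Step 3: Objective decrease = 0.5 * g^T H^(-1) g = 3.8477


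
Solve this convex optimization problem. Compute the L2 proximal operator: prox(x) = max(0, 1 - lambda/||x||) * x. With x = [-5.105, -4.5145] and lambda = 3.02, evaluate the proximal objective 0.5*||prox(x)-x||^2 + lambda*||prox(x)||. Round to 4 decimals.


Step 1: Compute ||x||.
||x|| = 6.8148
Step 2: Compute scaling factor.
scale = max(0, 1 - 3.02/6.8148) = 0.5568
Step 3: prox(x) = [-2.8427, -2.5139]
||prox(x)|| = 3.7948
Step 4: Proximal objective.
0.5*||prox-x||^2 = 4.5602
lambda*||prox|| = 11.4603
Total = 16.0205


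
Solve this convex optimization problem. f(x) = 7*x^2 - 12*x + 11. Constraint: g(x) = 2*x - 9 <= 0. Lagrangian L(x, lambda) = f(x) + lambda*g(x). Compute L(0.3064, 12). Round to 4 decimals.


Step 1: Evaluate f(x).
f(0.3064) = 7*0.3064^2 - 12*0.3064 + 11 = 7.9804
Step 2: Evaluate g(x).
g(0.3064) = 2*0.3064 - 9 = -8.3872
Step 3: Compute Lagrangian.
L = 7.9804 + 12*-8.3872 = -92.666


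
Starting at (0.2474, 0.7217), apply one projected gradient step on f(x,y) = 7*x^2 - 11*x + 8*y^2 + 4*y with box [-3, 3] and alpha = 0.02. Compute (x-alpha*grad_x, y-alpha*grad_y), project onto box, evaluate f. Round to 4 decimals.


Step 1: Compute gradient at (0.2474, 0.7217).
grad_x = 2*7*0.2474 - 11 = -7.5364
grad_y = 2*8*0.7217 + 4 = 15.5472
Step 2: Gradient step.
x_raw = 0.2474 - 0.02*-7.5364 = 0.3981
y_raw = 0.7217 - 0.02*15.5472 = 0.4108
Step 3: Project onto [-3, 3].
x_proj = clip(0.3981) = 0.3981
y_proj = clip(0.4108) = 0.4108
Step 4: Evaluate f.
f(0.3981, 0.4108) = -0.2771


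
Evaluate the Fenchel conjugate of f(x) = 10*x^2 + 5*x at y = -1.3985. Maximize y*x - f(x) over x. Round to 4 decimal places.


f*(y) = sup_x {y*x - a*x^2 - b*x} = sup_x {(y-b)*x - a*x^2}
FOC: (y - b) - 2a*x = 0 => x* = (y - b)/(2a)
x* = (-1.3985 - 5)/(2*10) = -0.3199
f*(-1.3985) = (y-b)^2/(4a) = (-1.3985 - 5)^2/(4*10)
= 40.9408/40 = 1.0235


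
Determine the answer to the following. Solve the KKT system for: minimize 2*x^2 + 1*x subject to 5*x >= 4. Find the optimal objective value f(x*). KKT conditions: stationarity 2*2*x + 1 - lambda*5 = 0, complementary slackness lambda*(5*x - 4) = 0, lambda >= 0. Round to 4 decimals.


Step 1: Try lambda = 0 (constraint inactive).
x_unc = -1/(2*2) = -0.25
Check: 5*-0.25 = -1.25 < 4 -- violated!
Step 2: Constraint must be active: 5*x = 4
x* = 4/5 = 0.8
lambda = (2*2*0.8 + 1)/5 = 0.84
Step 3: Compute optimal value.
f(x*) = 2*0.8^2 + 1*0.8 = 2.08


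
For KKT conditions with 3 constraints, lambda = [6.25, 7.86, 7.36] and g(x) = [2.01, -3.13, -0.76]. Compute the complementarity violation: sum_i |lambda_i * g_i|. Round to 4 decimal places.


KKT complementary slackness check:
lambda_1 * g_1 = 6.25 * 2.01 = 12.5625
lambda_2 * g_2 = 7.86 * -3.13 = -24.6018
lambda_3 * g_3 = 7.36 * -0.76 = -5.5936
Total violation = 12.5625 + 24.6018 + 5.5936 = 42.7579


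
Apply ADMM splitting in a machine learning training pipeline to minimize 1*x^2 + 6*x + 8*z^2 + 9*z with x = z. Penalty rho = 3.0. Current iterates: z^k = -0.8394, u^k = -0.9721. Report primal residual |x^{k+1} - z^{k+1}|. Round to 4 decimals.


ADMM iteration with rho = 3.0, z^k = -0.8394, u^k = -0.9721
Step 1: x-update.
Minimize 1*x^2 + 6*x + (3.0/2)*(x + 0.8394 - 0.9721)^2
FOC: (2*1 + 3.0)*x = -6 + 3.0*(-0.8394 + 0.9721)
x^{k+1} = -1.1204
Step 2: z-update.
Minimize 8*z^2 + 9*z + (3.0/2)*(-1.1204 - z - 0.9721)^2
FOC: (2*8 + 3.0)*z = -9 + 3.0*(-1.1204 - 0.9721)
z^{k+1} = -0.8041
Step 3: u-update.
u^{k+1} = -0.9721 - 1.1204 + 0.8041 = -1.2884
Step 4: Primal residual = |-1.1204 + 0.8041| = 0.3163


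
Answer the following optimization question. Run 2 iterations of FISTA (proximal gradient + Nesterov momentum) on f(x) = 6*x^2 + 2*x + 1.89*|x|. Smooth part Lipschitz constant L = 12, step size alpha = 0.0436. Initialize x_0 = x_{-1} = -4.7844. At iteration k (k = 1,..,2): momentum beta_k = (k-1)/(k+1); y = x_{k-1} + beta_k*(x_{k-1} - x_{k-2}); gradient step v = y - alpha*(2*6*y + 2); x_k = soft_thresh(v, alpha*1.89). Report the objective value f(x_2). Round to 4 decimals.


FISTA on f(x) = 6*x^2 + 2*x + 1.89*|x|
L = 12, alpha = 0.0436
Iteration 1: beta = 0.0, y = -4.7844 + 0.0*(-4.7844 + 4.7844) = -4.7844
  grad(y) = -55.4128, v = y - alpha*grad = -2.3684
  prox(v) = soft_thresh(-2.3684, 0.0824) = -2.286
Iteration 2: beta = 0.3333, y = -2.286 + 0.3333*(-2.286 + 4.7844) = -1.4532
  grad(y) = -15.4384, v = y - alpha*grad = -0.7801
  prox(v) = soft_thresh(-0.7801, 0.0824) = -0.6977
f(x_2) = 6*(-0.6977)^2 + 2*(-0.6977) + 1.89*|-0.6977| = 2.8438


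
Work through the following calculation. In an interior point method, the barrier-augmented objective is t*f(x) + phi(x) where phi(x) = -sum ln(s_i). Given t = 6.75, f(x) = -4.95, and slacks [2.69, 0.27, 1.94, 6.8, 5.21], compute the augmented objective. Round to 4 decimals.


Step 1: Compute log-barrier.
ln values: [0.9895, -1.3093, 0.6627, 1.9169, 1.6506]
phi = -(0.9895 - 1.3093 + 0.6627 + 1.9169 + 1.6506) = -3.9104
Step 2: Compute augmented objective.
t*f(x) = 6.75*-4.95 = -33.4125
Total = -33.4125 - 3.9104 = -37.3229


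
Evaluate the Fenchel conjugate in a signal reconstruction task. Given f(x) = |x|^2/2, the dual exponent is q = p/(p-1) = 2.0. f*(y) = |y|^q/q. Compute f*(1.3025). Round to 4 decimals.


The conjugate exponent q satisfies 1/p + 1/q = 1.
p = 2, so q = 2/(2 - 1) = 2.0
|y|^q = 1.3025^2.0 = 1.6965
f*(1.3025) = 1.6965 / 2.0 = 0.8483


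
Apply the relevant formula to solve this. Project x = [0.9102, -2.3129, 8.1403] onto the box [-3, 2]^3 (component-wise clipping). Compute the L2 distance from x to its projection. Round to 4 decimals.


Project each component onto [-3, 2].
clip(0.9102) = 0.9102, clip(-2.3129) = -2.3129, clip(8.1403) = 2.0
Projection = [0.9102, -2.3129, 2.0]
Squared diffs: [0.0, 0.0, 37.7033]
Distance = sqrt(37.7033) = 6.1403


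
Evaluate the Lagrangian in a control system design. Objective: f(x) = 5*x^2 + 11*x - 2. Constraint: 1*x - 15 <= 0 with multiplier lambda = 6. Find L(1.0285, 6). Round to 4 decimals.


Step 1: Evaluate f(x).
f(1.0285) = 5*1.0285^2 + 11*1.0285 - 2 = 14.6026
Step 2: Evaluate g(x).
g(1.0285) = 1*1.0285 - 15 = -13.9715
Step 3: Compute Lagrangian.
L = 14.6026 + 6*-13.9715 = -69.2264


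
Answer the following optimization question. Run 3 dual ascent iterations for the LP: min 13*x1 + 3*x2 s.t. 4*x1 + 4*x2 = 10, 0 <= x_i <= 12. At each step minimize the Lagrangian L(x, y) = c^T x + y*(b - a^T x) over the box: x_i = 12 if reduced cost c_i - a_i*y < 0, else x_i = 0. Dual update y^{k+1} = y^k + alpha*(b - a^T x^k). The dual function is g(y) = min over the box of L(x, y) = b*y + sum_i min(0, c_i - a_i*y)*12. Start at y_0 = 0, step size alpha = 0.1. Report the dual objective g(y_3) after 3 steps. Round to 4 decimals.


Dual ascent for LP: min 13*x1 + 3*x2, 4*x1 + 4*x2 = 10, 0 <= x_i <= 12
Step 1: y^k = 0.0, reduced costs: (13.0, 3.0)
  x^k = (0.0, 0.0), subgradient = b - a^T x = 10.0
  y^{k+1} = 0.0 + 0.1*10.0 = 1.0
Step 2: y^k = 1.0, reduced costs: (9.0, -1.0)
  x^k = (0.0, 12.0), subgradient = b - a^T x = -38.0
  y^{k+1} = 1.0 + 0.1*-38.0 = -2.8
Step 3: y^k = -2.8, reduced costs: (24.2, 14.2)
  x^k = (0.0, 0.0), subgradient = b - a^T x = 10.0
  y^{k+1} = -2.8 + 0.1*10.0 = -1.8
Dual objective at y_3 = -1.8: reduced costs (20.2, 10.2), box minimizer x = (0.0, 0.0)
g(y_3) = b*y + (c1 - a1*y)*x1 + (c2 - a2*y)*x2 = 10*(-1.8) + 20.2*0.0 + 10.2*0.0 = -18.0 + 0.0 + 0.0 = -18.0


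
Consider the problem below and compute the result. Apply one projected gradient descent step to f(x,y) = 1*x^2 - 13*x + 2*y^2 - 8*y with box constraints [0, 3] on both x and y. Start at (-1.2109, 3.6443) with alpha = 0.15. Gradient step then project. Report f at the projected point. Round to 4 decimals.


Step 1: Compute gradient at (-1.2109, 3.6443).
grad_x = 2*1*-1.2109 - 13 = -15.4218
grad_y = 2*2*3.6443 - 8 = 6.5772
Step 2: Gradient step.
x_raw = -1.2109 - 0.15*-15.4218 = 1.1024
y_raw = 3.6443 - 0.15*6.5772 = 2.6577
Step 3: Project onto [0, 3].
x_proj = clip(1.1024) = 1.1024
y_proj = clip(2.6577) = 2.6577
Step 4: Evaluate f.
f(1.1024, 2.6577) = -20.2504


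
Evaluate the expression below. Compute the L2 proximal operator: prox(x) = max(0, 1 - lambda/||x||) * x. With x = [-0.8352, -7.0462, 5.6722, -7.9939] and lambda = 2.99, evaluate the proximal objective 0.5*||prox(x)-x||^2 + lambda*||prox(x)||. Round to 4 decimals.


Step 1: Compute ||x||.
||x|| = 12.1005
Step 2: Compute scaling factor.
scale = max(0, 1 - 2.99/12.1005) = 0.7529
Step 3: prox(x) = [-0.6288, -5.3051, 4.2706, -6.0186]
||prox(x)|| = 9.1105
Step 4: Proximal objective.
0.5*||prox-x||^2 = 4.4701
lambda*||prox|| = 27.2404
Total = 31.7105


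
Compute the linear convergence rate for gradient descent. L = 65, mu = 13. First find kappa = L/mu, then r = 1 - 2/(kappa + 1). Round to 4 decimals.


Step 1: Compute the condition number.
kappa = L/mu = 65/13 = 5.0
Step 2: Compute the convergence rate.
r = 1 - 2/(kappa + 1) = 1 - 2*mu/(L + mu) = (L - mu)/(L + mu) = 52/78 = 0.6667


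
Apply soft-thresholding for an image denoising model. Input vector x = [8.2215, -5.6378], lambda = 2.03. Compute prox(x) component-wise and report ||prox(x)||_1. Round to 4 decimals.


Soft-thresholding with lambda = 2.03:
prox(8.2215) = sign(8.2215)*max(|8.2215| - 2.03, 0) = 6.1915
prox(-5.6378) = sign(-5.6378)*max(|-5.6378| - 2.03, 0) = -3.6078
prox(x) = [6.1915, -3.6078]
||prox(x)||_1 = 6.1915 + 3.6078 = 9.7993


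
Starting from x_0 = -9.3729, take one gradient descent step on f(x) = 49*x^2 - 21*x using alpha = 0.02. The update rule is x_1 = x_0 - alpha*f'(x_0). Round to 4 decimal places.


We compute the gradient at x_0 and apply the update.
f'(x) = 98*x - 21
f'(-9.3729) = 98*-9.3729 - 21 = -939.5442
x_1 = -9.3729 - 0.02*-939.5442 = 9.418


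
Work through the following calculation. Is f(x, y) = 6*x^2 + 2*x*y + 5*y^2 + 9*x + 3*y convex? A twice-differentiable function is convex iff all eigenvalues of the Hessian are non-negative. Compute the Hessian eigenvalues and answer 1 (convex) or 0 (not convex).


The Hessian of f(x,y) = 6*x^2 + 2*x*y + 5*y^2 + 9*x + 3*y is:
H = [[12, 2], [2, 10]]
Trace = 12 + 10 = 22
Determinant = 12*10 - (2)^2 = 116
Discriminant = (22)^2 - 4*116 = 20.0
Eigenvalues: lambda_1 = 8.7639, lambda_2 = 13.2361
The function is convex.

1


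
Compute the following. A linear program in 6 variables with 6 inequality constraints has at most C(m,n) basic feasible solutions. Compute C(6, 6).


Each vertex corresponds to some choice of n active constraints out of m, so the number of vertices is at most C(m, n) = m! / (n!(m-n)!).
m = 6, n = 6
Numerator: 6 * 5 * 4 * 3 * 2 * 1
Denominator: 6! = 720
C(6, 6) = 1


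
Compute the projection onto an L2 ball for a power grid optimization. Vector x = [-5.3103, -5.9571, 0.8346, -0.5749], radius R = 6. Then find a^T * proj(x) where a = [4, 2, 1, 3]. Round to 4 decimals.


Step 1: Compute ||x|| (intermediates to 6 decimals).
||x|| = sqrt((-5.3103)^2 + (-5.9571)^2 + 0.8346^2 + (-0.5749)^2) = 8.044464
Step 2: Project.
Since ||x|| > R, scale = R/||x|| = 6/8.044464 = 0.745855, proj(x) = scale * x
proj(x) = [-3.960714, -4.443133, 0.622491, -0.428792]
Step 3: Dot product.
a^T * proj(x) = 4*(-3.960714) + 2*(-4.443133) + 1*0.622491 + 3*(-0.428792) = -25.393


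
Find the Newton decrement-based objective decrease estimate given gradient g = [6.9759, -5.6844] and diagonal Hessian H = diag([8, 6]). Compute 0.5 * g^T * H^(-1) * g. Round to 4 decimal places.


Step 1: H is diagonal, so H^(-1) * g = [0.872, -0.9474].
Step 2: g^T H^(-1) g = sum_i g_i^2 / H_ii
  = (6.9759)^2/8 + (-5.6844)^2/6
  = 6.0829 + 5.3854 = 11.4683
Step 3: Objective decrease = 0.5 * g^T H^(-1) g = 5.7341


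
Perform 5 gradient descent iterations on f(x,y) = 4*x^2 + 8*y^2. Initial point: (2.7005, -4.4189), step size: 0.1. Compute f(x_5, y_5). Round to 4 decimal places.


Gradient descent on f(x,y) = 4*x^2 + 8*y^2.
Starting point: (2.7005, -4.4189), alpha = 0.1
Step 1: grad_x = 2*4*2.7005 = 21.604, grad_y = 2*8*-4.4189 = -70.7024
  x_1 = 2.7005 - 0.1*21.604 = 0.5401
  y_1 = -4.4189 - 0.1*-70.7024 = 2.6513
Step 2: grad_x = 2*4*0.5401 = 4.3208, grad_y = 2*8*2.6513 = 42.4214
  x_2 = 0.5401 - 0.1*4.3208 = 0.108
  y_2 = 2.6513 - 0.1*42.4214 = -1.5908
Step 3: grad_x = 2*4*0.108 = 0.8642, grad_y = 2*8*-1.5908 = -25.4529
  x_3 = 0.108 - 0.1*0.8642 = 0.0216
  y_3 = -1.5908 - 0.1*-25.4529 = 0.9545
Step 4: grad_x = 2*4*0.0216 = 0.1728, grad_y = 2*8*0.9545 = 15.2717
  x_4 = 0.0216 - 0.1*0.1728 = 0.0043
  y_4 = 0.9545 - 0.1*15.2717 = -0.5727
Step 5: grad_x = 2*4*0.0043 = 0.0346, grad_y = 2*8*-0.5727 = -9.163
  x_5 = 0.0043 - 0.1*0.0346 = 0.0009
  y_5 = -0.5727 - 0.1*-9.163 = 0.3436
f(0.0009, 0.3436) = 4*0.0009^2 + 8*0.3436^2 = 0.9446


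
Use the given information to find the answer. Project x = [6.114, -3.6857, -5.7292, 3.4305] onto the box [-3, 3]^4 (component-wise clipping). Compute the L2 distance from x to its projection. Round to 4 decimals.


Project each component onto [-3, 3].
clip(6.114) = 3.0, clip(-3.6857) = -3.0, clip(-5.7292) = -3.0, clip(3.4305) = 3.0
Projection = [3.0, -3.0, -3.0, 3.0]
Squared diffs: [9.697, 0.4702, 7.4485, 0.1853]
Distance = sqrt(17.801) = 4.2191


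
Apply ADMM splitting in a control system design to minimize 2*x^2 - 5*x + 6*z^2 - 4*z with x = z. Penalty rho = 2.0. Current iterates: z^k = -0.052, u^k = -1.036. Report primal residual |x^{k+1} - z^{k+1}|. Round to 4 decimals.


ADMM iteration with rho = 2.0, z^k = -0.052, u^k = -1.036
Step 1: x-update.
Minimize 2*x^2 - 5*x + (2.0/2)*(x + 0.052 - 1.036)^2
FOC: (2*2 + 2.0)*x = 5 + 2.0*(-0.052 + 1.036)
x^{k+1} = 1.1613
Step 2: z-update.
Minimize 6*z^2 - 4*z + (2.0/2)*(1.1613 - z - 1.036)^2
FOC: (2*6 + 2.0)*z = 4 + 2.0*(1.1613 - 1.036)
z^{k+1} = 0.3036
Step 3: u-update.
u^{k+1} = -1.036 + 1.1613 - 0.3036 = -0.1783
Step 4: Primal residual = |1.1613 - 0.3036| = 0.8577


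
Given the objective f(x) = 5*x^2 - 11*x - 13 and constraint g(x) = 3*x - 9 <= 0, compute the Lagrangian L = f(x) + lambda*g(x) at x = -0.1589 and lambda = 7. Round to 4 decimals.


Step 1: Evaluate f(x).
f(-0.1589) = 5*(-0.1589)^2 - 11*(-0.1589) - 13 = -11.1259
Step 2: Evaluate g(x).
g(-0.1589) = 3*-0.1589 - 9 = -9.4767
Step 3: Compute Lagrangian.
L = -11.1259 + 7*-9.4767 = -77.4628


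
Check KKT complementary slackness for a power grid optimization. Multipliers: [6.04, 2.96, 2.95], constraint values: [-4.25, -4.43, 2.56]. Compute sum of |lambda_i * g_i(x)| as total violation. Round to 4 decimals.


KKT complementary slackness check:
lambda_1 * g_1 = 6.04 * -4.25 = -25.67
lambda_2 * g_2 = 2.96 * -4.43 = -13.1128
lambda_3 * g_3 = 2.95 * 2.56 = 7.552
Total violation = 25.67 + 13.1128 + 7.552 = 46.3348


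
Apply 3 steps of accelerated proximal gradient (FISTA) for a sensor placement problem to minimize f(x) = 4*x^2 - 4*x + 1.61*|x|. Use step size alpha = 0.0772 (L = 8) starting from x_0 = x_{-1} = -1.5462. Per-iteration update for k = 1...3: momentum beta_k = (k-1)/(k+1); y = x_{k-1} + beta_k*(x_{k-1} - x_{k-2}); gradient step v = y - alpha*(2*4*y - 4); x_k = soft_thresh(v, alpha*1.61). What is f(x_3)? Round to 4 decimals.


FISTA on f(x) = 4*x^2 - 4*x + 1.61*|x|
L = 8, alpha = 0.0772
Iteration 1: beta = 0.0, y = -1.5462 + 0.0*(-1.5462 + 1.5462) = -1.5462
  grad(y) = -16.3696, v = y - alpha*grad = -0.2825
  prox(v) = soft_thresh(-0.2825, 0.1243) = -0.1582
Iteration 2: beta = 0.3333, y = -0.1582 + 0.3333*(-0.1582 + 1.5462) = 0.3045
  grad(y) = -1.564, v = y - alpha*grad = 0.4252
  prox(v) = soft_thresh(0.4252, 0.1243) = 0.3009
Iteration 3: beta = 0.5, y = 0.3009 + 0.5*(0.3009 + 0.1582) = 0.5305
  grad(y) = 0.2441, v = y - alpha*grad = 0.5117
  prox(v) = soft_thresh(0.5117, 0.1243) = 0.3874
f(x_3) = 4*0.3874^2 - 4*0.3874 + 1.61*|0.3874| = -0.3256


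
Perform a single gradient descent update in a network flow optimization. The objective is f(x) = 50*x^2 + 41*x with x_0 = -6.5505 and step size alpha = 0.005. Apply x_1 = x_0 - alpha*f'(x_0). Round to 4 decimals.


We compute the gradient at x_0 and apply the update.
f'(x) = 100*x + 41
f'(-6.5505) = 100*-6.5505 + 41 = -614.05
x_1 = -6.5505 - 0.005*-614.05 = -3.4803


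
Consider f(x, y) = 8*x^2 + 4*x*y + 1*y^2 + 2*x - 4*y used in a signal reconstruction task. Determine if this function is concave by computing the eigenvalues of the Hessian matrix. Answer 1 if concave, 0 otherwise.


The Hessian of f(x,y) = 8*x^2 + 4*x*y + 1*y^2 + 2*x - 4*y is:
H = [[16, 4], [4, 2]]
Trace = 16 + 2 = 18
Determinant = 16*2 - (4)^2 = 16
Discriminant = (18)^2 - 4*16 = 260.0
Eigenvalues: lambda_1 = 0.9377, lambda_2 = 17.0623
The function is not concave.

0


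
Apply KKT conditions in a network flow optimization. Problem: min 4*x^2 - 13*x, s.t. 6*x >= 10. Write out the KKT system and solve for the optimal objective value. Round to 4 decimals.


Step 1: Try lambda = 0 (constraint inactive).
x_unc = 13/(2*4) = 1.625
Check: 6*1.625 = 9.75 < 10 -- violated!
Step 2: Constraint must be active: 6*x = 10
x* = 10/6 = 5/3 = 1.6667 (rounded; the exact value 5/3 is used below)
lambda = (2*4*(5/3) - 13)/6 = 0.0556
Step 3: Compute optimal value.
f(x*) = 4*(5/3)^2 - 13*(5/3) = -10.5556


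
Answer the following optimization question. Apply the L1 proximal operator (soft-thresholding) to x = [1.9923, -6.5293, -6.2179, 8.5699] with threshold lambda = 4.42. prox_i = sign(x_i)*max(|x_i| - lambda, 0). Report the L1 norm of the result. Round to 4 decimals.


Soft-thresholding with lambda = 4.42:
prox(1.9923) = sign(1.9923)*max(|1.9923| - 4.42, 0) = 0.0
prox(-6.5293) = sign(-6.5293)*max(|-6.5293| - 4.42, 0) = -2.1093
prox(-6.2179) = sign(-6.2179)*max(|-6.2179| - 4.42, 0) = -1.7979
prox(8.5699) = sign(8.5699)*max(|8.5699| - 4.42, 0) = 4.1499
prox(x) = [0.0, -2.1093, -1.7979, 4.1499]
||prox(x)||_1 = 0.0 + 2.1093 + 1.7979 + 4.1499 = 8.0571


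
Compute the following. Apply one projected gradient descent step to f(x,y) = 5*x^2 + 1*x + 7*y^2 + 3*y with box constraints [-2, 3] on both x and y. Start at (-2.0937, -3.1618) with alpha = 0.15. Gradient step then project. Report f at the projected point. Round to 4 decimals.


Step 1: Compute gradient at (-2.0937, -3.1618).
grad_x = 2*5*-2.0937 + 1 = -19.937
grad_y = 2*7*-3.1618 + 3 = -41.2652
Step 2: Gradient step.
x_raw = -2.0937 - 0.15*-19.937 = 0.8969
y_raw = -3.1618 - 0.15*-41.2652 = 3.028
Step 3: Project onto [-2, 3].
x_proj = clip(0.8969) = 0.8969
y_proj = clip(3.028) = 3.0
Step 4: Evaluate f.
f(0.8969, 3.0) = 76.9185


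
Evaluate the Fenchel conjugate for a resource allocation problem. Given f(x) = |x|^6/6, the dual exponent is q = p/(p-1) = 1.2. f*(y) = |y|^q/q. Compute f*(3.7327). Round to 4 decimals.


The conjugate exponent q satisfies 1/p + 1/q = 1.
p = 6, so q = 6/(6 - 1) = 1.2
|y|^q = 3.7327^1.2 = 4.8577
f*(3.7327) = 4.8577 / 1.2 = 4.0481


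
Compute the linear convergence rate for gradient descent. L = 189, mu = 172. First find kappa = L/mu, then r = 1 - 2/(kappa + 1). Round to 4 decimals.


Step 1: Compute the condition number.
kappa = L/mu = 189/172 = 1.0988
Step 2: Compute the convergence rate.
r = 1 - 2/(kappa + 1) = 1 - 2*mu/(L + mu) = (L - mu)/(L + mu) = 17/361 = 0.0471


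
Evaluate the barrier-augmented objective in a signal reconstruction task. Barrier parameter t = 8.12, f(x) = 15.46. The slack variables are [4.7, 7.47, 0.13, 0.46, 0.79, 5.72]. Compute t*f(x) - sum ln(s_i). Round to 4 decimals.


Step 1: Compute log-barrier.
ln values: [1.5476, 2.0109, -2.0402, -0.7765, -0.2357, 1.744]
phi = -(1.5476 + 2.0109 - 2.0402 - 0.7765 - 0.2357 + 1.744) = -2.25
Step 2: Compute augmented objective.
t*f(x) = 8.12*15.46 = 125.5352
Total = 125.5352 - 2.25 = 123.2852


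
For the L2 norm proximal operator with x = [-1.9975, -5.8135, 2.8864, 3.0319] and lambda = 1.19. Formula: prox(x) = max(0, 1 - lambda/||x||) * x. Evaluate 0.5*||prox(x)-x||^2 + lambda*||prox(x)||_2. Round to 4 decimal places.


Step 1: Compute ||x||.
||x|| = 7.4371
Step 2: Compute scaling factor.
scale = max(0, 1 - 1.19/7.4371) = 0.84
Step 3: prox(x) = [-1.6779, -4.8833, 2.4246, 2.5468]
||prox(x)|| = 6.2471
Step 4: Proximal objective.
0.5*||prox-x||^2 = 0.7081
lambda*||prox|| = 7.434
Total = 8.1421


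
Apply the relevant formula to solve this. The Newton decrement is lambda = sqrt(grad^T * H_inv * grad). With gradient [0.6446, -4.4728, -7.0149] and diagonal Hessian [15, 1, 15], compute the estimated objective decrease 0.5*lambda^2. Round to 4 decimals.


Step 1: H is diagonal, so H^(-1) * g = [0.043, -4.4728, -0.4677].
Step 2: g^T H^(-1) g = sum_i g_i^2 / H_ii
  = (0.6446)^2/15 + (-4.4728)^2/1 + (-7.0149)^2/15
  = 0.0277 + 20.0059 + 3.2806 = 23.3142
Step 3: Objective decrease = 0.5 * g^T H^(-1) g = 11.6571


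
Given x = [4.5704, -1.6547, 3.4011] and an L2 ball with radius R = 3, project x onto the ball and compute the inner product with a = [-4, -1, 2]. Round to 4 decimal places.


Step 1: Compute ||x|| (intermediates to 6 decimals).
||x|| = sqrt(4.5704^2 + (-1.6547)^2 + 3.4011^2) = 5.932459
Step 2: Project.
Since ||x|| > R, scale = R/||x|| = 3/5.932459 = 0.505692, proj(x) = scale * x
proj(x) = [2.311215, -0.836769, 1.719909]
Step 3: Dot product.
a^T * proj(x) = -4*2.311215 - 1*(-0.836769) + 2*1.719909 = -4.9683


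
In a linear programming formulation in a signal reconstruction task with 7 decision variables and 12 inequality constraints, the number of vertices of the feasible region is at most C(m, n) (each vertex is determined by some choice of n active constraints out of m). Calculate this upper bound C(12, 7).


Each vertex corresponds to some choice of n active constraints out of m, so the number of vertices is at most C(m, n) = m! / (n!(m-n)!).
m = 12, n = 7
Numerator: 12 * 11 * 10 * 9 * 8 * 7 * 6
Denominator: 7! = 5040
C(12, 7) = 792


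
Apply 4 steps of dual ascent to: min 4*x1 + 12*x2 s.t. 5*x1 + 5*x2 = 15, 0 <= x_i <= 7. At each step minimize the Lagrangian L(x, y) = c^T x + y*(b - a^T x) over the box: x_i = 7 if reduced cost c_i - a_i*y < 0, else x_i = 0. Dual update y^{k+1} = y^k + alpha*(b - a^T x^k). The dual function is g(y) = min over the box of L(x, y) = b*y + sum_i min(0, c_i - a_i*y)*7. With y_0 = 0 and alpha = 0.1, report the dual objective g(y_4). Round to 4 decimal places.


Dual ascent for LP: min 4*x1 + 12*x2, 5*x1 + 5*x2 = 15, 0 <= x_i <= 7
Step 1: y^k = 0.0, reduced costs: (4.0, 12.0)
  x^k = (0.0, 0.0), subgradient = b - a^T x = 15.0
  y^{k+1} = 0.0 + 0.1*15.0 = 1.5
Step 2: y^k = 1.5, reduced costs: (-3.5, 4.5)
  x^k = (7.0, 0.0), subgradient = b - a^T x = -20.0
  y^{k+1} = 1.5 + 0.1*-20.0 = -0.5
Step 3: y^k = -0.5, reduced costs: (6.5, 14.5)
  x^k = (0.0, 0.0), subgradient = b - a^T x = 15.0
  y^{k+1} = -0.5 + 0.1*15.0 = 1.0
Step 4: y^k = 1.0, reduced costs: (-1.0, 7.0)
  x^k = (7.0, 0.0), subgradient = b - a^T x = -20.0
  y^{k+1} = 1.0 + 0.1*-20.0 = -1.0
Dual objective at y_4 = -1.0: reduced costs (9.0, 17.0), box minimizer x = (0.0, 0.0)
g(y_4) = b*y + (c1 - a1*y)*x1 + (c2 - a2*y)*x2 = 15*(-1.0) + 9.0*0.0 + 17.0*0.0 = -15.0 + 0.0 + 0.0 = -15.0


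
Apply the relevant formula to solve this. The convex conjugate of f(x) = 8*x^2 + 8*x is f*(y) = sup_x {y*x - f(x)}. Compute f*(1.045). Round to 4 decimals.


f*(y) = sup_x {y*x - a*x^2 - b*x} = sup_x {(y-b)*x - a*x^2}
FOC: (y - b) - 2a*x = 0 => x* = (y - b)/(2a)
x* = (1.045 - 8)/(2*8) = -0.4347
f*(1.045) = (y-b)^2/(4a) = (1.045 - 8)^2/(4*8)
= 48.372/32 = 1.5116


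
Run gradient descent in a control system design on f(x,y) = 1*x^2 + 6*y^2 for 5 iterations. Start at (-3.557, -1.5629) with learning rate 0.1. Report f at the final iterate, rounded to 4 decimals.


Gradient descent on f(x,y) = 1*x^2 + 6*y^2.
Starting point: (-3.557, -1.5629), alpha = 0.1
Step 1: grad_x = 2*1*-3.557 = -7.114, grad_y = 2*6*-1.5629 = -18.7548
  x_1 = -3.557 - 0.1*-7.114 = -2.8456
  y_1 = -1.5629 - 0.1*-18.7548 = 0.3126
Step 2: grad_x = 2*1*-2.8456 = -5.6912, grad_y = 2*6*0.3126 = 3.751
  x_2 = -2.8456 - 0.1*-5.6912 = -2.2765
  y_2 = 0.3126 - 0.1*3.751 = -0.0625
Step 3: grad_x = 2*1*-2.2765 = -4.553, grad_y = 2*6*-0.0625 = -0.7502
  x_3 = -2.2765 - 0.1*-4.553 = -1.8212
  y_3 = -0.0625 - 0.1*-0.7502 = 0.0125
Step 4: grad_x = 2*1*-1.8212 = -3.6424, grad_y = 2*6*0.0125 = 0.15
  x_4 = -1.8212 - 0.1*-3.6424 = -1.4569
  y_4 = 0.0125 - 0.1*0.15 = -0.0025
Step 5: grad_x = 2*1*-1.4569 = -2.9139, grad_y = 2*6*-0.0025 = -0.03
  x_5 = -1.4569 - 0.1*-2.9139 = -1.1656
  y_5 = -0.0025 - 0.1*-0.03 = 0.0005
f(-1.1656, 0.0005) = 1*(-1.1656)^2 + 6*0.0005^2 = 1.3585


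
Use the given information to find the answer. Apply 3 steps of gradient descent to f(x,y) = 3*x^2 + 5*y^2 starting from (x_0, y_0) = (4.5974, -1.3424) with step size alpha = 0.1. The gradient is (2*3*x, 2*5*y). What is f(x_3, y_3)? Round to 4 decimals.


Gradient descent on f(x,y) = 3*x^2 + 5*y^2.
Starting point: (4.5974, -1.3424), alpha = 0.1
Step 1: grad_x = 2*3*4.5974 = 27.5844, grad_y = 2*5*-1.3424 = -13.424
  x_1 = 4.5974 - 0.1*27.5844 = 1.839
  y_1 = -1.3424 - 0.1*-13.424 = 0.0
Step 2: grad_x = 2*3*1.839 = 11.0338, grad_y = 2*5*0.0 = 0.0
  x_2 = 1.839 - 0.1*11.0338 = 0.7356
  y_2 = 0.0 - 0.1*0.0 = 0.0
Step 3: grad_x = 2*3*0.7356 = 4.4135, grad_y = 2*5*0.0 = 0.0
  x_3 = 0.7356 - 0.1*4.4135 = 0.2942
  y_3 = 0.0 - 0.1*0.0 = 0.0
f(0.2942, 0.0) = 3*0.2942^2 + 5*0.0^2 = 0.2597


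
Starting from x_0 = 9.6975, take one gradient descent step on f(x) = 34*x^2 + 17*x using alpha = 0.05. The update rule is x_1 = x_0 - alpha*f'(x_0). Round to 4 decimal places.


We compute the gradient at x_0 and apply the update.
f'(x) = 68*x + 17
f'(9.6975) = 68*9.6975 + 17 = 676.43
x_1 = 9.6975 - 0.05*676.43 = -24.124


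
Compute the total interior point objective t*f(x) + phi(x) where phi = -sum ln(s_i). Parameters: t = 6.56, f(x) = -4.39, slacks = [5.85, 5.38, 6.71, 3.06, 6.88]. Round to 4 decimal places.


Step 1: Compute log-barrier.
ln values: [1.7664, 1.6827, 1.9036, 1.1184, 1.9286]
phi = -(1.7664 + 1.6827 + 1.9036 + 1.1184 + 1.9286) = -8.3998
Step 2: Compute augmented objective.
t*f(x) = 6.56*-4.39 = -28.7984
Total = -28.7984 - 8.3998 = -37.1982


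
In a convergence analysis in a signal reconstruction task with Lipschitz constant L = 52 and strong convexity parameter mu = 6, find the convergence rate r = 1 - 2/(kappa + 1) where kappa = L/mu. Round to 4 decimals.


Step 1: Compute the condition number.
kappa = L/mu = 52/6 = 8.6667
Step 2: Compute the convergence rate.
r = 1 - 2/(kappa + 1) = 1 - 2*mu/(L + mu) = (L - mu)/(L + mu) = 46/58 = 0.7931


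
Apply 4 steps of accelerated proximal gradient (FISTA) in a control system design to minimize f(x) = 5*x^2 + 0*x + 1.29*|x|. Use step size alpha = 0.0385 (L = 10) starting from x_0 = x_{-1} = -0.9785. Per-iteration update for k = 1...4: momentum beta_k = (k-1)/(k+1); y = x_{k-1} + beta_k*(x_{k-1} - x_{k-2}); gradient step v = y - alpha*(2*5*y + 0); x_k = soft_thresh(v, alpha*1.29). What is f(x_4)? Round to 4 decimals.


FISTA on f(x) = 5*x^2 + 0*x + 1.29*|x|
L = 10, alpha = 0.0385
Iteration 1: beta = 0.0, y = -0.9785 + 0.0*(-0.9785 + 0.9785) = -0.9785
  grad(y) = -9.785, v = y - alpha*grad = -0.6018
  prox(v) = soft_thresh(-0.6018, 0.0497) = -0.5521
Iteration 2: beta = 0.3333, y = -0.5521 + 0.3333*(-0.5521 + 0.9785) = -0.41
  grad(y) = -4.0998, v = y - alpha*grad = -0.2521
  prox(v) = soft_thresh(-0.2521, 0.0497) = -0.2025
Iteration 3: beta = 0.5, y = -0.2025 + 0.5*(-0.2025 + 0.5521) = -0.0277
  grad(y) = -0.2766, v = y - alpha*grad = -0.017
  prox(v) = soft_thresh(-0.017, 0.0497) = 0.0
Iteration 4: beta = 0.6, y = 0.0 + 0.6*(0.0 + 0.2025) = 0.1215
  grad(y) = 1.2148, v = y - alpha*grad = 0.0747
  prox(v) = soft_thresh(0.0747, 0.0497) = 0.025
f(x_4) = 5*0.025^2 + 0*0.025 + 1.29*|0.025| = 0.0354


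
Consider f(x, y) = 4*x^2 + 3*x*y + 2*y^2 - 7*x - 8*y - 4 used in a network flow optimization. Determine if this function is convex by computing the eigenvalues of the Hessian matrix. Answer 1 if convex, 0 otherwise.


The Hessian of f(x,y) = 4*x^2 + 3*x*y + 2*y^2 - 7*x - 8*y - 4 is:
H = [[8, 3], [3, 4]]
Trace = 8 + 4 = 12
Determinant = 8*4 - (3)^2 = 23
Discriminant = (12)^2 - 4*23 = 52.0
Eigenvalues: lambda_1 = 2.3944, lambda_2 = 9.6056
The function is convex.

1


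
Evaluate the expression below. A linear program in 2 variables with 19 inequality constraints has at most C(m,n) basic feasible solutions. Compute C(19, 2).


Each vertex corresponds to some choice of n active constraints out of m, so the number of vertices is at most C(m, n) = m! / (n!(m-n)!).
m = 19, n = 2
Numerator: 19 * 18
Denominator: 2! = 2
C(19, 2) = 171


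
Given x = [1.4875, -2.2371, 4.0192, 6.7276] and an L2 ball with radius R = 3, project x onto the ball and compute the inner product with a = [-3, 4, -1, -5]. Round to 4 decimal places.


Step 1: Compute ||x|| (intermediates to 6 decimals).
||x|| = sqrt(1.4875^2 + (-2.2371)^2 + 4.0192^2 + 6.7276^2) = 8.284434
Step 2: Project.
Since ||x|| > R, scale = R/||x|| = 3/8.284434 = 0.362125, proj(x) = scale * x
proj(x) = [0.538661, -0.81011, 1.455453, 2.436232]
Step 3: Dot product.
a^T * proj(x) = -3*0.538661 + 4*(-0.81011) - 1*1.455453 - 5*2.436232 = -18.493


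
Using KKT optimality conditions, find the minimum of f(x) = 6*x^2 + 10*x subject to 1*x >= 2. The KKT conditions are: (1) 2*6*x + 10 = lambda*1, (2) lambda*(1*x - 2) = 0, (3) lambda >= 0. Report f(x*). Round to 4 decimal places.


Step 1: Try lambda = 0 (constraint inactive).
x_unc = -10/(2*6) = -0.8333
Check: 1*-0.8333 = -0.8333 < 2 -- violated!
Step 2: Constraint must be active: 1*x = 2
x* = 2/1 = 2.0
lambda = (2*6*2.0 + 10)/1 = 34.0
Step 3: Compute optimal value.
f(x*) = 6*2.0^2 + 10*2.0 = 44.0


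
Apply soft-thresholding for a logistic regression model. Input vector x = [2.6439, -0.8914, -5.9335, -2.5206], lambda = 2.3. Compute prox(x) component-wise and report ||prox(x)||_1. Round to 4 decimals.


Soft-thresholding with lambda = 2.3:
prox(2.6439) = sign(2.6439)*max(|2.6439| - 2.3, 0) = 0.3439
prox(-0.8914) = sign(-0.8914)*max(|-0.8914| - 2.3, 0) = 0.0
prox(-5.9335) = sign(-5.9335)*max(|-5.9335| - 2.3, 0) = -3.6335
prox(-2.5206) = sign(-2.5206)*max(|-2.5206| - 2.3, 0) = -0.2206
prox(x) = [0.3439, 0.0, -3.6335, -0.2206]
||prox(x)||_1 = 0.3439 + 0.0 + 3.6335 + 0.2206 = 4.198


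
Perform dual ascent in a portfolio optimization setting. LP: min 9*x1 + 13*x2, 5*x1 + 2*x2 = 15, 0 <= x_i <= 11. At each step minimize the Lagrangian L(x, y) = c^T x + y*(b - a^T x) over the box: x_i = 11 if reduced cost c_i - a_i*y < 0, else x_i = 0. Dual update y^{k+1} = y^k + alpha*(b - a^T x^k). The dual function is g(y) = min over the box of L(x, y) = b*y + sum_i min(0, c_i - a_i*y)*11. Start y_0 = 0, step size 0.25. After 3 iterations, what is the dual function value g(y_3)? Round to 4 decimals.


Dual ascent for LP: min 9*x1 + 13*x2, 5*x1 + 2*x2 = 15, 0 <= x_i <= 11
Step 1: y^k = 0.0, reduced costs: (9.0, 13.0)
  x^k = (0.0, 0.0), subgradient = b - a^T x = 15.0
  y^{k+1} = 0.0 + 0.25*15.0 = 3.75
Step 2: y^k = 3.75, reduced costs: (-9.75, 5.5)
  x^k = (11.0, 0.0), subgradient = b - a^T x = -40.0
  y^{k+1} = 3.75 + 0.25*-40.0 = -6.25
Step 3: y^k = -6.25, reduced costs: (40.25, 25.5)
  x^k = (0.0, 0.0), subgradient = b - a^T x = 15.0
  y^{k+1} = -6.25 + 0.25*15.0 = -2.5
Dual objective at y_3 = -2.5: reduced costs (21.5, 18.0), box minimizer x = (0.0, 0.0)
g(y_3) = b*y + (c1 - a1*y)*x1 + (c2 - a2*y)*x2 = 15*(-2.5) + 21.5*0.0 + 18.0*0.0 = -37.5 + 0.0 + 0.0 = -37.5


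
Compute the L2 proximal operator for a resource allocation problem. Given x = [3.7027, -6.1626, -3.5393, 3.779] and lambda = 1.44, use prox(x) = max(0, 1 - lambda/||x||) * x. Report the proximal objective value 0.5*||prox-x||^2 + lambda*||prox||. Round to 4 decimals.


Step 1: Compute ||x||.
||x|| = 8.8597
Step 2: Compute scaling factor.
scale = max(0, 1 - 1.44/8.8597) = 0.8375
Step 3: prox(x) = [3.1009, -5.161, -2.964, 3.1648]
||prox(x)|| = 7.4197
Step 4: Proximal objective.
0.5*||prox-x||^2 = 1.0368
lambda*||prox|| = 10.6844
Total = 11.7212


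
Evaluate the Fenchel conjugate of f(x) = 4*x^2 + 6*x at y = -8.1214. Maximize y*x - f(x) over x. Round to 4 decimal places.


f*(y) = sup_x {y*x - a*x^2 - b*x} = sup_x {(y-b)*x - a*x^2}
FOC: (y - b) - 2a*x = 0 => x* = (y - b)/(2a)
x* = (-8.1214 - 6)/(2*4) = -1.7652
f*(-8.1214) = (y-b)^2/(4a) = (-8.1214 - 6)^2/(4*4)
= 199.4139/16 = 12.4634


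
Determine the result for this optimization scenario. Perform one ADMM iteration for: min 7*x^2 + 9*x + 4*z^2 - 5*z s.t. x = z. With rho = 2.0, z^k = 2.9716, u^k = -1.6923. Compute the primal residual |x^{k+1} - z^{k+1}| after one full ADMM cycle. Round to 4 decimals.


ADMM iteration with rho = 2.0, z^k = 2.9716, u^k = -1.6923
Step 1: x-update.
Minimize 7*x^2 + 9*x + (2.0/2)*(x - 2.9716 - 1.6923)^2
FOC: (2*7 + 2.0)*x = -9 + 2.0*(2.9716 + 1.6923)
x^{k+1} = 0.0205
Step 2: z-update.
Minimize 4*z^2 - 5*z + (2.0/2)*(0.0205 - z - 1.6923)^2
FOC: (2*4 + 2.0)*z = 5 + 2.0*(0.0205 - 1.6923)
z^{k+1} = 0.1656
Step 3: u-update.
u^{k+1} = -1.6923 + 0.0205 - 0.1656 = -1.8375
Step 4: Primal residual = |0.0205 - 0.1656| = 0.1452


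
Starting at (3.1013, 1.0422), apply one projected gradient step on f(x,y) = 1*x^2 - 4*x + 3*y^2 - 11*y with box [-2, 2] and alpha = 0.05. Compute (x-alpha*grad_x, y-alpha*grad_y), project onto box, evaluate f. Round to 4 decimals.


Step 1: Compute gradient at (3.1013, 1.0422).
grad_x = 2*1*3.1013 - 4 = 2.2026
grad_y = 2*3*1.0422 - 11 = -4.7468
Step 2: Gradient step.
x_raw = 3.1013 - 0.05*2.2026 = 2.9912
y_raw = 1.0422 - 0.05*-4.7468 = 1.2795
Step 3: Project onto [-2, 2].
x_proj = clip(2.9912) = 2.0
y_proj = clip(1.2795) = 1.2795
Step 4: Evaluate f.
f(2.0, 1.2795) = -13.1633


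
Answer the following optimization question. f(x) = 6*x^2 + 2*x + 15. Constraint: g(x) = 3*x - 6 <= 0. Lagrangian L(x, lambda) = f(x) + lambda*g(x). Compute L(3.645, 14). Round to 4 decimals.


Step 1: Evaluate f(x).
f(3.645) = 6*3.645^2 + 2*3.645 + 15 = 102.0062
Step 2: Evaluate g(x).
g(3.645) = 3*3.645 - 6 = 4.935
Step 3: Compute Lagrangian.
L = 102.0062 + 14*4.935 = 171.0962


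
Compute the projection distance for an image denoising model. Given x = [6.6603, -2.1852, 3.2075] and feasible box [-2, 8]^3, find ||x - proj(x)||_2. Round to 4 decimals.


Project each component onto [-2, 8].
clip(6.6603) = 6.6603, clip(-2.1852) = -2.0, clip(3.2075) = 3.2075
Projection = [6.6603, -2.0, 3.2075]
Squared diffs: [0.0, 0.0343, 0.0]
Distance = sqrt(0.0343) = 0.1852


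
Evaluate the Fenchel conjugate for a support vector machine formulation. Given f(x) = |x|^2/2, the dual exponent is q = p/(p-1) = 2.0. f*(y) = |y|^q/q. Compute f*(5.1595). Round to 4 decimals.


The conjugate exponent q satisfies 1/p + 1/q = 1.
p = 2, so q = 2/(2 - 1) = 2.0
|y|^q = 5.1595^2.0 = 26.6204
f*(5.1595) = 26.6204 / 2.0 = 13.3102


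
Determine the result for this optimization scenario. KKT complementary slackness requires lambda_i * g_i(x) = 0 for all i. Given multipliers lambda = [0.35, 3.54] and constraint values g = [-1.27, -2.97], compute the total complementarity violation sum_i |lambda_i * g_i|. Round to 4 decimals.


KKT complementary slackness check:
lambda_1 * g_1 = 0.35 * -1.27 = -0.4445
lambda_2 * g_2 = 3.54 * -2.97 = -10.5138
Total violation = 0.4445 + 10.5138 = 10.9583


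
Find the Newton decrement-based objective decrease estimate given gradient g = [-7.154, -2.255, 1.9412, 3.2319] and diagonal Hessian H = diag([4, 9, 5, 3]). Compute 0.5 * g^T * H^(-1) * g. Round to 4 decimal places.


Step 1: H is diagonal, so H^(-1) * g = [-1.7885, -0.2506, 0.3882, 1.0773].
Step 2: g^T H^(-1) g = sum_i g_i^2 / H_ii
  = (-7.154)^2/4 + (-2.255)^2/9 + (1.9412)^2/5 + (3.2319)^2/3
  = 12.7949 + 0.565 + 0.7537 + 3.4817 = 17.5953
Step 3: Objective decrease = 0.5 * g^T H^(-1) g = 8.7977


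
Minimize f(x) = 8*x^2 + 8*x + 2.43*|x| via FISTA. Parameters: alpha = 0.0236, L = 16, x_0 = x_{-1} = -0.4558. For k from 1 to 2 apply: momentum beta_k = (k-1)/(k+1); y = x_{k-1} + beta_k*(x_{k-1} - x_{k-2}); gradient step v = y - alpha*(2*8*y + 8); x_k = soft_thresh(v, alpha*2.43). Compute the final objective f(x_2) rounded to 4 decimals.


FISTA on f(x) = 8*x^2 + 8*x + 2.43*|x|
L = 16, alpha = 0.0236
Iteration 1: beta = 0.0, y = -0.4558 + 0.0*(-0.4558 + 0.4558) = -0.4558
  grad(y) = 0.7072, v = y - alpha*grad = -0.4725
  prox(v) = soft_thresh(-0.4725, 0.0573) = -0.4151
Iteration 2: beta = 0.3333, y = -0.4151 + 0.3333*(-0.4151 + 0.4558) = -0.4016
  grad(y) = 1.5746, v = y - alpha*grad = -0.4387
  prox(v) = soft_thresh(-0.4387, 0.0573) = -0.3814
f(x_2) = 8*(-0.3814)^2 + 8*(-0.3814) + 2.43*|-0.3814| = -0.9607


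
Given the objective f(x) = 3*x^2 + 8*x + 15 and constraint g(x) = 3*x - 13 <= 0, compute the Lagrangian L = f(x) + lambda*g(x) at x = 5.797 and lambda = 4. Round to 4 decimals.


Step 1: Evaluate f(x).
f(5.797) = 3*5.797^2 + 8*5.797 + 15 = 162.1916
Step 2: Evaluate g(x).
g(5.797) = 3*5.797 - 13 = 4.391
Step 3: Compute Lagrangian.
L = 162.1916 + 4*4.391 = 179.7556


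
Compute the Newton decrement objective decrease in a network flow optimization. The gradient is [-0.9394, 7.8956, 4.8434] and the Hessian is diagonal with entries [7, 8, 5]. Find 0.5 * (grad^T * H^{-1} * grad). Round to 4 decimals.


Step 1: H is diagonal, so H^(-1) * g = [-0.1342, 0.987, 0.9687].
Step 2: g^T H^(-1) g = sum_i g_i^2 / H_ii
  = (-0.9394)^2/7 + (7.8956)^2/8 + (4.8434)^2/5
  = 0.1261 + 7.7926 + 4.6917 = 12.6103
Step 3: Objective decrease = 0.5 * g^T H^(-1) g = 6.3052


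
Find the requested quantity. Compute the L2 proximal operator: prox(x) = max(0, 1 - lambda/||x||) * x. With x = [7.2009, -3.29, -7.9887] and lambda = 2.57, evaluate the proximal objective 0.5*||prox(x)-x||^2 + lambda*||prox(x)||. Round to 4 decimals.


Step 1: Compute ||x||.
||x|| = 11.2471
Step 2: Compute scaling factor.
scale = max(0, 1 - 2.57/11.2471) = 0.7715
Step 3: prox(x) = [5.5555, -2.5382, -6.1632]
||prox(x)|| = 8.6771
Step 4: Proximal objective.
0.5*||prox-x||^2 = 3.3025
lambda*||prox|| = 22.3001
Total = 25.6025


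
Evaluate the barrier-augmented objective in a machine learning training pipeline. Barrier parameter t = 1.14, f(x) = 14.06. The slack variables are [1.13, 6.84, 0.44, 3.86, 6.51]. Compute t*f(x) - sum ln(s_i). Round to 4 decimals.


Step 1: Compute log-barrier.
ln values: [0.1222, 1.9228, -0.821, 1.3507, 1.8733]
phi = -(0.1222 + 1.9228 - 0.821 + 1.3507 + 1.8733) = -4.448
Step 2: Compute augmented objective.
t*f(x) = 1.14*14.06 = 16.0284
Total = 16.0284 - 4.448 = 11.5804


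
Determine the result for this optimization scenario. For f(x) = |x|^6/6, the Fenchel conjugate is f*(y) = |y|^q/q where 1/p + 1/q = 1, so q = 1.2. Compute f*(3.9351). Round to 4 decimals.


The conjugate exponent q satisfies 1/p + 1/q = 1.
p = 6, so q = 6/(6 - 1) = 1.2
|y|^q = 3.9351^1.2 = 5.1754
f*(3.9351) = 5.1754 / 1.2 = 4.3129


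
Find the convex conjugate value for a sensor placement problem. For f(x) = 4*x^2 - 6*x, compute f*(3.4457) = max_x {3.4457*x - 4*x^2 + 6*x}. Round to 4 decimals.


f*(y) = sup_x {y*x - a*x^2 - b*x} = sup_x {(y-b)*x - a*x^2}
FOC: (y - b) - 2a*x = 0 => x* = (y - b)/(2a)
x* = (3.4457 + 6)/(2*4) = 1.1807
f*(3.4457) = (y-b)^2/(4a) = (3.4457 + 6)^2/(4*4)
= 89.2212/16 = 5.5763
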